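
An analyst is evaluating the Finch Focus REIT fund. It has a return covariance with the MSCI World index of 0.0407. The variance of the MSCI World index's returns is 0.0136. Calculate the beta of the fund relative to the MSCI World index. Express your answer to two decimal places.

2.99

β = Cov(Rp, Rm) / Var(Rm) = 0.0407 / 0.0136 = 2.9926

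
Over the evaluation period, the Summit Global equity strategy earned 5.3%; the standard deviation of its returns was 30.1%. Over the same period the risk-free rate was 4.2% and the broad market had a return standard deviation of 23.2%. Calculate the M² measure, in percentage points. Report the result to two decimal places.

Sharpe = (Rp − Rf) / σp = (5.3% − 4.2%) / 30.1% = 0.0365
M² = Rf + Sharpe × σm = 4.2% + 0.0365 × 23.2% = 5.0468%

5.05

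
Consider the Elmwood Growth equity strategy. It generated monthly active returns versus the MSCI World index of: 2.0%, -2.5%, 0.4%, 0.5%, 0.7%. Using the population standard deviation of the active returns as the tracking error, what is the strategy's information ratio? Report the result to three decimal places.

r̄ = (2 − 2.5 + 0.4 + 0.5 + 0.7) / 5 = 1.10 / 5 = 0.2200%
Σ(r − r̄)² = 10.9080; population σ = √(10.9080/5) = 1.4770%
IR = r̄ / tracking error = 0.2200 / 1.4770 = 0.1490

0.149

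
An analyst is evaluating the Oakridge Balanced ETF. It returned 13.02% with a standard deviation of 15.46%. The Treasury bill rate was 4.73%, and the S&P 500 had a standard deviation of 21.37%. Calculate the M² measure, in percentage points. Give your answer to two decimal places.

Sharpe = (Rp − Rf) / σp = (13.02% − 4.73%) / 15.46% = 0.5362
M² = Rf + Sharpe × σm = 4.73% + 0.5362 × 21.37% = 16.1886%

16.19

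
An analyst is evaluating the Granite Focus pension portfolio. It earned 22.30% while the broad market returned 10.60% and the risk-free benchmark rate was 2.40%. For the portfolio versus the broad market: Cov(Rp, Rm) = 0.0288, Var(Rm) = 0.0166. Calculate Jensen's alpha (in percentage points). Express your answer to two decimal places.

β = Cov / Var = 0.0288 / 0.0166 = 1.7349
E[R] = Rf + β(Rm − Rf) = 2.40% + 1.7349 × (10.60% − 2.40%) = 16.6262%
α = Rp − E[R] = 22.30% − 16.6262% = 5.6738

5.67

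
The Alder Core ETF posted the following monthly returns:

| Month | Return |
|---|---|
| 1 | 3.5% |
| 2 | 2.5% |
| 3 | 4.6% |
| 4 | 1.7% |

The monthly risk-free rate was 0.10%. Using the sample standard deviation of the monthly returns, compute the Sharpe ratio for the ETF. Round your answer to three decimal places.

r̄ = (3.5 + 2.5 + 4.6 + 1.7) / 4 = 3.0750%
Sample σ = √[Σ(r − r̄)² / 3] = √[4.7275 / 3] = √1.5758 = 1.2553%
Sharpe = (r̄ − rf) / σ = (3.0750 − 0.1) / 1.2553 = 2.9750 / 1.2553 = 2.3700

2.370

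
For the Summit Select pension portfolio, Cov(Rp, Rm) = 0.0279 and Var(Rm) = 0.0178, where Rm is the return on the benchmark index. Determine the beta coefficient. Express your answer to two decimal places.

1.57

β = Cov(Rp, Rm) / Var(Rm) = 0.0279 / 0.0178 = 1.5674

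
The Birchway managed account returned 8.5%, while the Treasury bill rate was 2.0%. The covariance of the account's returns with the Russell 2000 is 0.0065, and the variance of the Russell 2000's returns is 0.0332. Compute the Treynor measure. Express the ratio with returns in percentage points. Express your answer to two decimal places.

33.20

β = Cov / Var = 0.0065 / 0.0332 = 0.1958
Treynor = (Rp − Rf) / β = (8.5% − 2.0%) / 0.1958 = 6.50 / 0.1958 = 33.1971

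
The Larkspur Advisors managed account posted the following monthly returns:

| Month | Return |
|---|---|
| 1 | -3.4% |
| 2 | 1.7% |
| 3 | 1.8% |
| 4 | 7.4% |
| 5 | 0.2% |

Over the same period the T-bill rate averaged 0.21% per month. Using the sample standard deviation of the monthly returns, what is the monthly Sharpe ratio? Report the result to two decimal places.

μ = (-3.4 + 1.7 + 1.8 + 7.4 + 0.2) / 5 = 1.5400%
Σ(r − μ)² = (-3.4 − 1.5400)² + (1.7 − 1.5400)² + (1.8 − 1.5400)² + … = 60.6320
sample σ = √(60.6320 / 4) = √15.1580 = 3.8933%
Sharpe = (μ − rf) / σ = (1.5400 − 0.21) / 3.8933 = 1.3300 / 3.8933 = 0.3416

0.34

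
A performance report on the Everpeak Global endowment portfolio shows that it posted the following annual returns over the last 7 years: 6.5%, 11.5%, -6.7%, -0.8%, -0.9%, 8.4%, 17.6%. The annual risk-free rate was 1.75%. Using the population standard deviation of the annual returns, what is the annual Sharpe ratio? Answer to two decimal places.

0.43

Mean return μ = 35.60 / 7 = 5.0857%
Σ(r − μ)² = (6.5 − 5.0857)² + (11.5 − 5.0857)² + … = 420.1086
population σ = √(420.1086 / 7) = √60.0155 = 7.7470%
Sharpe = (μ − rf) / σ = (5.0857 − 1.75) / 7.7470 = 3.3357 / 7.7470 = 0.4306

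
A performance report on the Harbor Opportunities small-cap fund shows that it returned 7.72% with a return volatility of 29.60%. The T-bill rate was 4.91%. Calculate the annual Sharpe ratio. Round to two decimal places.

0.09

Sharpe = (Rp − Rf) / σp = (7.72% − 4.91%) / 29.60% = 2.81% / 29.60% = 0.0949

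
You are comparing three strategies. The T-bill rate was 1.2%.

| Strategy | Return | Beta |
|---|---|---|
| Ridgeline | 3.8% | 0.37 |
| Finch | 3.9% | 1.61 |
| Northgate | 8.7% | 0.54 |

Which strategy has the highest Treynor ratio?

Ridgeline: Treynor = (3.8% − 1.2%) / 0.37 = 7.027
Finch: Treynor = (3.9% − 1.2%) / 1.61 = 1.677
Northgate: Treynor = (8.7% − 1.2%) / 0.54 = 13.889
Highest: Northgate (13.889).

Northgate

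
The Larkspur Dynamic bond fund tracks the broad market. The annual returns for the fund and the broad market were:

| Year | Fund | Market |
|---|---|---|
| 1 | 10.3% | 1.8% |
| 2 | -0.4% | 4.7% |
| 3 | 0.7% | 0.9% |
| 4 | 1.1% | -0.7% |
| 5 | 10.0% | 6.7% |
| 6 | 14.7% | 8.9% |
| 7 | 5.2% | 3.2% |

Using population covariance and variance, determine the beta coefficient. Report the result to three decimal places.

r̄p = 5.9429%,  r̄m = 3.6429%
Cov = Σ(rp − r̄p)(rm − r̄m) / 7 = 11.3496
Var(rm) = Σ(rm − r̄m)² / 7 = 9.7253
β = Cov / Var = 11.3496 / 9.7253 = 1.1670

1.167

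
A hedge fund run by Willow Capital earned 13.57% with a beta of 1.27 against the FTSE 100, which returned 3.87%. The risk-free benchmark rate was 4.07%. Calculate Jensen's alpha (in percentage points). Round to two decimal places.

9.75

CAPM expected return = Rf + β(Rm − Rf) = 4.07% + 1.27 × (3.87% − 4.07%) = 4.07 + 1.27 × -0.20 = 3.8160%
Jensen's α = Rp − E[R] = 13.57% − 3.8160% = 9.7540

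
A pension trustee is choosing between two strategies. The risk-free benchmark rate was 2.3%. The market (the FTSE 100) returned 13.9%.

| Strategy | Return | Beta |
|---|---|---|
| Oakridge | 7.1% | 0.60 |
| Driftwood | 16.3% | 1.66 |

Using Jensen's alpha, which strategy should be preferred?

Oakridge

Oakridge: α = 7.1% − [2.3% + 0.60 × (13.9% − 2.3%)] = -2.160
Driftwood: α = 16.3% − [2.3% + 1.66 × (13.9% − 2.3%)] = -5.256
Highest: Oakridge (-2.160).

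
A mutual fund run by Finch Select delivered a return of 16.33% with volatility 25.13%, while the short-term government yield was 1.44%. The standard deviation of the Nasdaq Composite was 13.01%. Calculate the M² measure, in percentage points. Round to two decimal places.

9.15

Sharpe = (Rp − Rf) / σp = (16.33% − 1.44%) / 25.13% = 0.5925
M² = Rf + Sharpe × σm = 1.44% + 0.5925 × 13.01% = 9.1484%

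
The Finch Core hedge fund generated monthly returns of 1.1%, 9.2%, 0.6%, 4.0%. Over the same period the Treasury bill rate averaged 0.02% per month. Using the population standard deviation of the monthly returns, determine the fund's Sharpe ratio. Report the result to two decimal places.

1.08

μ = (1.1 + 9.2 + 0.6 + 4) / 4 = 3.7250%
Σ(r − μ)² = (1.1 − 3.7250)² + (9.2 − 3.7250)² + … = 46.7075
σ = √[46.7075 / 4] = 3.4171%
Sharpe = (μ − rf) / σ = (3.7250 − 0.02) / 3.4171 = 3.7050 / 3.4171 = 1.0843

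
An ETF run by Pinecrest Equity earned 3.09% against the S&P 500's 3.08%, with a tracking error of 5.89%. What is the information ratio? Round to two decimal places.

IR = (Rp − Rb) / TE = (3.09% − 3.08%) / 5.89% = 0.01% / 5.89% = 0.0017

0.00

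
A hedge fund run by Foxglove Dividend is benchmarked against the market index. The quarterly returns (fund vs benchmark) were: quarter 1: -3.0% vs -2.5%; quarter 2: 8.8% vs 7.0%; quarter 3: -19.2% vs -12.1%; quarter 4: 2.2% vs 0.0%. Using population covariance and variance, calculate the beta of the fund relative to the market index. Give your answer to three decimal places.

r̄p = -2.8000%,  r̄m = -1.9000%
Cov = Σ(rp − r̄p)(rm − r̄m) / 4 = 70.0350
Var(rm) = Σ(rm − r̄m)² / 4 = 46.8050
β = Cov / Var = 70.0350 / 46.8050 = 1.4963

1.496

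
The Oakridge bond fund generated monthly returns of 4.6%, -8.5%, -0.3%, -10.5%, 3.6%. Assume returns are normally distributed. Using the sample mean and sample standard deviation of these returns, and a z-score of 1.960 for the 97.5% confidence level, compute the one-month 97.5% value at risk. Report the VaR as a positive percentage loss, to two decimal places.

Mean return r̄ = -11.10 / 5 = -2.2200%
Σ(r − r̄)² = (4.6 − (-2.2200))² + (-8.5 − (-2.2200))² + (-0.3 − (-2.2200))² + … = 192.0680
σ = √[192.0680 / 4] = 6.9294%
VaR = −(r̄ − z·σ) = −(-2.2200 − 1.960 × 6.9294) = −(-15.8016) = 15.8016%

15.80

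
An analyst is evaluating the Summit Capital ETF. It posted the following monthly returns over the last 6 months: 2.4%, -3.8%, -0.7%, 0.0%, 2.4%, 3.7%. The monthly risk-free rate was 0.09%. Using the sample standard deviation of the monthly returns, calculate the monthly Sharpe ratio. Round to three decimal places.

Mean return r̄ = 4.00 / 6 = 0.6667%
Sample std dev = √[37.4733 / 5] = 2.7376%
Sharpe = (r̄ − rf) / σ = (0.6667 − 0.09) / 2.7376 = 0.5767 / 2.7376 = 0.2107

0.211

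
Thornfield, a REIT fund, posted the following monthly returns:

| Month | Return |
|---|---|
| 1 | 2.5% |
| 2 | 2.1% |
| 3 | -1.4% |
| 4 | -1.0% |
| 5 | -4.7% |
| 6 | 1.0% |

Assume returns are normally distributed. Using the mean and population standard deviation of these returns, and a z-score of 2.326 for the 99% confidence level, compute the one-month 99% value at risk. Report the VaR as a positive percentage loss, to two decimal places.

μ = (2.5 + 2.1 − 1.4 − 1 − 4.7 + 1) / 6 = -0.2500%
Population σ = √[Σ(r − μ)² / 6] = √[36.3350 / 6] = √6.0558 = 2.4609%
VaR = −(μ − z·σ) = −(-0.2500 − 2.326 × 2.4609) = −(-5.9741) = 5.9741%

5.97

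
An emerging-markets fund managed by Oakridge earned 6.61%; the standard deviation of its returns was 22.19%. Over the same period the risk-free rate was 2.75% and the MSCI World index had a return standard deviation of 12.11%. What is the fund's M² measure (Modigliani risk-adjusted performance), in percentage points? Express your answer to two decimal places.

4.86

Sharpe = (Rp − Rf) / σp = (6.61% − 2.75%) / 22.19% = 0.1740
M² = Rf + Sharpe × σm = 2.75% + 0.1740 × 12.11% = 4.8571%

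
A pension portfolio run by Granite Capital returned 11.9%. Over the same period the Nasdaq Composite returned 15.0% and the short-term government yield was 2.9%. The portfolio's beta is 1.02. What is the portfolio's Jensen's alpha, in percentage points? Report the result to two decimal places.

CAPM expected return = Rf + β(Rm − Rf) = 2.9% + 1.02 × (15.0% − 2.9%) = 2.9 + 1.02 × 12.10 = 15.2420%
Jensen's α = Rp − E[R] = 11.9% − 15.2420% = -3.3420

-3.34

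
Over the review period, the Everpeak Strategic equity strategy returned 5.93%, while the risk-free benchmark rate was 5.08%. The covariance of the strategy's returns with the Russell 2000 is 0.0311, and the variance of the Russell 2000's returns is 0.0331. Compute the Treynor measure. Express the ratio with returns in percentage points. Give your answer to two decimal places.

β = Cov / Var = 0.0311 / 0.0331 = 0.9396
Treynor = (Rp − Rf) / β = (5.93% − 5.08%) / 0.9396 = 0.85 / 0.9396 = 0.9046

0.90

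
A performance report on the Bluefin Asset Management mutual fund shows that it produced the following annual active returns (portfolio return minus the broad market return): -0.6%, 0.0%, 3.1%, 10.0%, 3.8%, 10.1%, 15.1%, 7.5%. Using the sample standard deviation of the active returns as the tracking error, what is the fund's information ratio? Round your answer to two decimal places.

r̄ = (-0.6 + 0 + 3.1 + 10 + 3.8 + 10.1 + 15.1 + 7.5) / 8 = 49.00 / 8 = 6.1250%
Sample σ = √[Σ(r − r̄)² / 7] = √[210.5550 / 7] = √30.0793 = 5.4845%
IR = r̄ / tracking error = 6.1250 / 5.4845 = 1.1168

1.12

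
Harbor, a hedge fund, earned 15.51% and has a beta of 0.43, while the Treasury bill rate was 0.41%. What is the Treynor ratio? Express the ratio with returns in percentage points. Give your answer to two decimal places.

35.12

Treynor = (Rp − Rf) / β = (15.51% − 0.41%) / 0.43 = 15.10 / 0.43 = 35.1163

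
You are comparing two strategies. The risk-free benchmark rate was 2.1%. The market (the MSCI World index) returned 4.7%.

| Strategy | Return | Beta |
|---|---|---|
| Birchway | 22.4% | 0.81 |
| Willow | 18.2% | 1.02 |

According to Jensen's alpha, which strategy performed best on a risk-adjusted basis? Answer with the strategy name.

Birchway: α = 22.4% − [2.1% + 0.81 × (4.7% − 2.1%)] = 18.194
Willow: α = 18.2% − [2.1% + 1.02 × (4.7% − 2.1%)] = 13.448
Highest: Birchway (18.194).

Birchway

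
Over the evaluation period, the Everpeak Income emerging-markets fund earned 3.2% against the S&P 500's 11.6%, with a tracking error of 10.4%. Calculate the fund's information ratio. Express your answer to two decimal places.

-0.81

IR = (Rp − Rb) / TE = (3.2% − 11.6%) / 10.4% = -8.40% / 10.4% = -0.8077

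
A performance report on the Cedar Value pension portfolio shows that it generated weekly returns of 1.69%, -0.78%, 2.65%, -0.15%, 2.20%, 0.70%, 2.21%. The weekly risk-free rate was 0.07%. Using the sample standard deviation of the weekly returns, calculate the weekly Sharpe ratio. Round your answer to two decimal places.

Mean return μ = 8.520 / 7 = 1.2171%
Sample σ = √[Σ(r − μ)² / 6] = √[10.3535 / 6] = √1.7256 = 1.3136%
Sharpe = (μ − rf) / σ = (1.2171 − 0.07) / 1.3136 = 1.1471 / 1.3136 = 0.8732

0.87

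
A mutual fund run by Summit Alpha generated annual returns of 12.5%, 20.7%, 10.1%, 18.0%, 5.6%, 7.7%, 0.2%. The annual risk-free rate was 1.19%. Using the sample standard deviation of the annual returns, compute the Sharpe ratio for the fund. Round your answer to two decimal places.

Mean return μ = 74.80 / 7 = 10.6857%
Σ(r − μ)² = 302.1486; sample σ = √(302.1486/6) = 7.0963%
Sharpe = (μ − rf) / σ = (10.6857 − 1.19) / 7.0963 = 9.4957 / 7.0963 = 1.3381

1.34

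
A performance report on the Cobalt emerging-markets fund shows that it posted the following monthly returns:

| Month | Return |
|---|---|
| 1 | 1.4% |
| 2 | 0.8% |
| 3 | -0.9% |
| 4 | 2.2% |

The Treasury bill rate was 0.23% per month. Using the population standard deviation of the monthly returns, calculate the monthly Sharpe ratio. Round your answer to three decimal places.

0.566

r̄ = (1.4 + 0.8 − 0.9 + 2.2) / 4 = 3.50 / 4 = 0.8750%
Σ(r − r̄)² = (1.4 − 0.8750)² + (0.8 − 0.8750)² + (-0.9 − 0.8750)² + … = 5.1875
population σ = √(5.1875 / 4) = √1.2969 = 1.1388%
Sharpe = (r̄ − rf) / σ = (0.8750 − 0.23) / 1.1388 = 0.6450 / 1.1388 = 0.5664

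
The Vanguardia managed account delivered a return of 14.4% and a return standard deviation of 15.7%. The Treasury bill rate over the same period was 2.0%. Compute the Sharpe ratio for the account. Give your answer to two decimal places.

0.79

Sharpe = (Rp − Rf) / σp = (14.4% − 2.0%) / 15.7% = 12.40% / 15.7% = 0.7898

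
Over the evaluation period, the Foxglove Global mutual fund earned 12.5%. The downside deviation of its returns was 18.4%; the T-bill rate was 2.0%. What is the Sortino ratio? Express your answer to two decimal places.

0.57

Sortino = (Rp − Rf) / σd = (12.5% − 2.0%) / 18.4% = 10.50% / 18.4% = 0.5707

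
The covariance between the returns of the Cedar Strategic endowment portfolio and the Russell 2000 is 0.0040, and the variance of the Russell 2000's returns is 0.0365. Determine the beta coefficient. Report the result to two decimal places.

0.11

β = Cov(Rp, Rm) / Var(Rm) = 0.0040 / 0.0365 = 0.1096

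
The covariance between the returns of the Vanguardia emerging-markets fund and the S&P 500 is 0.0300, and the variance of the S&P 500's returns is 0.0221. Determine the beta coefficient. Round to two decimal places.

1.36

β = Cov(Rp, Rm) / Var(Rm) = 0.0300 / 0.0221 = 1.3575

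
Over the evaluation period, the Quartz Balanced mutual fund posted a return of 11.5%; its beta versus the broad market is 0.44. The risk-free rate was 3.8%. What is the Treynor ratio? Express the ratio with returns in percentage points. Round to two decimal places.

Treynor = (Rp − Rf) / β = (11.5% − 3.8%) / 0.44 = 7.70 / 0.44 = 17.5000

17.50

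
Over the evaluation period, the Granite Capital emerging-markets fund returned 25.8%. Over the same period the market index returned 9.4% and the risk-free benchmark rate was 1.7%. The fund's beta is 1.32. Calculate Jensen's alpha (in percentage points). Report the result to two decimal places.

CAPM expected return = Rf + β(Rm − Rf) = 1.7% + 1.32 × (9.4% − 1.7%) = 1.7 + 1.32 × 7.70 = 11.8640%
Jensen's α = Rp − E[R] = 25.8% − 11.8640% = 13.9360

13.94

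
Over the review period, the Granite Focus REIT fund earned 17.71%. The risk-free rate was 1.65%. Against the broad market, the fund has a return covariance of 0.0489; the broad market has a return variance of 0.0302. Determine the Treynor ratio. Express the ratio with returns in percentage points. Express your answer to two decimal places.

β = Cov / Var = 0.0489 / 0.0302 = 1.6192
Treynor = (Rp − Rf) / β = (17.71% − 1.65%) / 1.6192 = 16.06 / 1.6192 = 9.9185

9.92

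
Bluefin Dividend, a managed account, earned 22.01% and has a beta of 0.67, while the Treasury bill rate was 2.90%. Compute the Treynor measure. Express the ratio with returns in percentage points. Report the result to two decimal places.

28.52

Treynor = (Rp − Rf) / β = (22.01% − 2.90%) / 0.67 = 19.11 / 0.67 = 28.5224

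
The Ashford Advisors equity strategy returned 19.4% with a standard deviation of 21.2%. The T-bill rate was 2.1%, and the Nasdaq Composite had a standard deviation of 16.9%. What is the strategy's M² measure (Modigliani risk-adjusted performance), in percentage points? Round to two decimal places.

Sharpe = (Rp − Rf) / σp = (19.4% − 2.1%) / 21.2% = 0.8160
M² = Rf + Sharpe × σm = 2.1% + 0.8160 × 16.9% = 15.8904%

15.89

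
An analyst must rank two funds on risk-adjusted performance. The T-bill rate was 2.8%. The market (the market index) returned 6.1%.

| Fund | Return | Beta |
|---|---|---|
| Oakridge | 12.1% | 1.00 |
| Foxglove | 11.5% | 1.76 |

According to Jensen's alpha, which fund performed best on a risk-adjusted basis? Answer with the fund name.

Oakridge: α = 12.1% − [2.8% + 1.00 × (6.1% − 2.8%)] = 6.000
Foxglove: α = 11.5% − [2.8% + 1.76 × (6.1% − 2.8%)] = 2.892
Highest: Oakridge (6.000).

Oakridge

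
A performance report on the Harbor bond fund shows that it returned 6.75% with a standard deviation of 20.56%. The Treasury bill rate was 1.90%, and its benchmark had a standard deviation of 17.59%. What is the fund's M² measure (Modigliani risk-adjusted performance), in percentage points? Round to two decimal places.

6.05

Sharpe = (Rp − Rf) / σp = (6.75% − 1.90%) / 20.56% = 0.2359
M² = Rf + Sharpe × σm = 1.90% + 0.2359 × 17.59% = 6.0495%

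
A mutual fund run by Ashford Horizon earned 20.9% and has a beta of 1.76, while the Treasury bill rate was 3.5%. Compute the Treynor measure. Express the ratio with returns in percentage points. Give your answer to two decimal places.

Treynor = (Rp − Rf) / β = (20.9% − 3.5%) / 1.76 = 17.40 / 1.76 = 9.8864

9.89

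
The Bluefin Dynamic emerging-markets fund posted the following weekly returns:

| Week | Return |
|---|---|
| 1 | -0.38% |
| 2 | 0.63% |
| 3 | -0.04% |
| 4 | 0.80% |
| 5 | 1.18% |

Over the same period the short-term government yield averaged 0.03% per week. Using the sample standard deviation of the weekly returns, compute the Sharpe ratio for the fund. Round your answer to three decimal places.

0.642

r̄ = (-0.38 + 0.63 − 0.04 + 0.8 + 1.18) / 5 = 0.4380%
Σ(r − r̄)² = (-0.38 − 0.4380)² + (0.63 − 0.4380)² + … = 1.6161
σ = √[1.6161 / 4] = 0.6356%
Sharpe = (r̄ − rf) / σ = (0.4380 − 0.03) / 0.6356 = 0.4080 / 0.6356 = 0.6419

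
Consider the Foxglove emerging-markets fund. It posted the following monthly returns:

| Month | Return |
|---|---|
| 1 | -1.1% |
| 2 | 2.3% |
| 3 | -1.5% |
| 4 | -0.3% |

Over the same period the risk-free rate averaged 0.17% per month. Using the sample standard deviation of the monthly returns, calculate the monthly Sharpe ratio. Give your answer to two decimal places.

Mean return μ = -0.60 / 4 = -0.1500%
Σ(r − μ)² = 8.7500; sample σ = √(8.7500/3) = 1.7078%
Sharpe = (μ − rf) / σ = (-0.1500 − 0.17) / 1.7078 = -0.3200 / 1.7078 = -0.1874

-0.19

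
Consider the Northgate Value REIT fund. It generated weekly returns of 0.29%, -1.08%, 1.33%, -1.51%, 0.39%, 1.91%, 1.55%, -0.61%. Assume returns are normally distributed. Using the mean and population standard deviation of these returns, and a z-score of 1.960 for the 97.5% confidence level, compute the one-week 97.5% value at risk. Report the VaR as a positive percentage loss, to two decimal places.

2.04

Mean return r̄ = 2.270 / 8 = 0.2838%
Population σ = √[Σ(r − r̄)² / 8] = √[11.2302 / 8] = √1.4038 = 1.1848%
VaR = −(r̄ − z·σ) = −(0.2838 − 1.960 × 1.1848) = −(-2.0384) = 2.0384%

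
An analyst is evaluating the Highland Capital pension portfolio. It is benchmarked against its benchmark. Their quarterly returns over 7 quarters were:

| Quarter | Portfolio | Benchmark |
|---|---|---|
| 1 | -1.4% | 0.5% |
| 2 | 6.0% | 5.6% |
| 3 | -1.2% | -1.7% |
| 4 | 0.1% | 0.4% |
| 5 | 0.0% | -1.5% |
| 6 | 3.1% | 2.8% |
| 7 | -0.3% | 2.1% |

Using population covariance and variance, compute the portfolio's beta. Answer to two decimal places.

0.90

r̄p = 0.9000%,  r̄m = 1.1714%
Cov = Σ(rp − r̄p)(rm − r̄m) / 7 = 5.0929
Var(rm) = Σ(rm − r̄m)² / 7 = 5.6506
β = Cov / Var = 5.0929 / 5.6506 = 0.9013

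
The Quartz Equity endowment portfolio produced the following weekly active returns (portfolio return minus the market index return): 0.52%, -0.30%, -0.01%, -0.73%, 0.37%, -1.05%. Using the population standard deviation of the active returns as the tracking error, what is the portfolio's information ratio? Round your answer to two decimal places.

r̄ = (0.52 − 0.3 − 0.01 − 0.73 + 0.37 − 1.05) / 6 = -1.200 / 6 = -0.2000%
Population std dev = √[1.8928 / 6] = 0.5617%
IR = r̄ / tracking error = -0.2000 / 0.5617 = -0.3561

-0.36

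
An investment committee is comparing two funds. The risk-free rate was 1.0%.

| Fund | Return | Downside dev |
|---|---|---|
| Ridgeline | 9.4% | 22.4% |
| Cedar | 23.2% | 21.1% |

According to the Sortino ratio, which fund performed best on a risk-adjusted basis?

Cedar

Ridgeline: Sortino ratio = (9.4% − 1.0%) / 22.4% = 0.375
Cedar: Sortino ratio = (23.2% − 1.0%) / 21.1% = 1.052
Highest: Cedar (1.052).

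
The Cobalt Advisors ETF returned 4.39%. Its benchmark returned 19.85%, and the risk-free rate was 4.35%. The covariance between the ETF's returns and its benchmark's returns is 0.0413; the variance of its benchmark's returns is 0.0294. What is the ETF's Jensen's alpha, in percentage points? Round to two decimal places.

-21.73

β = Cov / Var = 0.0413 / 0.0294 = 1.4048
E[R] = Rf + β(Rm − Rf) = 4.35% + 1.4048 × (19.85% − 4.35%) = 26.1244%
α = Rp − E[R] = 4.39% − 26.1244% = -21.7344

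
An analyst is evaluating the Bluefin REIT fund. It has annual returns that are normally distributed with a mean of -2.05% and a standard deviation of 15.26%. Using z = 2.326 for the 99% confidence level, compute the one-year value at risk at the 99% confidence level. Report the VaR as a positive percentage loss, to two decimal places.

VaR (as % loss) = −(μ − z·σ) = −(-2.05% − 2.326 × 15.26%) = −(-37.54476%) = 37.54476%

37.54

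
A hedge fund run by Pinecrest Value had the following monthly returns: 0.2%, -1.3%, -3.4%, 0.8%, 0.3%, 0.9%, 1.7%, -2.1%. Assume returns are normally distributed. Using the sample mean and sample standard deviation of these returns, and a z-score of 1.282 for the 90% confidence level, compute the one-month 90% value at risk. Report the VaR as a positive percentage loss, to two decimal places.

2.59

r̄ = (0.2 − 1.3 − 3.4 + 0.8 + 0.3 + 0.9 + 1.7 − 2.1) / 8 = -0.3625%
Sample std dev = √[21.0788 / 7] = 1.7353%
VaR = −(r̄ − z·σ) = −(-0.3625 − 1.282 × 1.7353) = −(-2.5872) = 2.5872%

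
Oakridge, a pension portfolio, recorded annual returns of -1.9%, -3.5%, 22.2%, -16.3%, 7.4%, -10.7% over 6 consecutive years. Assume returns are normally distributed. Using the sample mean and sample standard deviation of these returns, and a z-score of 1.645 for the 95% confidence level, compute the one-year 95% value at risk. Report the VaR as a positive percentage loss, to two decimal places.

23.05

r̄ = (-1.9 − 3.5 + 22.2 − 16.3 + 7.4 − 10.7) / 6 = -0.4667%
Sample σ = √[Σ(r − r̄)² / 5] = √[942.3333 / 5] = √188.4667 = 13.7283%
VaR = −(r̄ − z·σ) = −(-0.4667 − 1.645 × 13.7283) = −(-23.0498) = 23.0498%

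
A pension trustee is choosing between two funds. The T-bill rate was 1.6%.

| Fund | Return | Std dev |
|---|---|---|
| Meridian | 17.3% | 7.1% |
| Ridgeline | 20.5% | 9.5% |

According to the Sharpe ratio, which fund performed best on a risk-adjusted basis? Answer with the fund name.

Meridian

Meridian: Sharpe ratio = (17.3% − 1.6%) / 7.1% = 2.211
Ridgeline: Sharpe ratio = (20.5% − 1.6%) / 9.5% = 1.989
Highest: Meridian (2.211).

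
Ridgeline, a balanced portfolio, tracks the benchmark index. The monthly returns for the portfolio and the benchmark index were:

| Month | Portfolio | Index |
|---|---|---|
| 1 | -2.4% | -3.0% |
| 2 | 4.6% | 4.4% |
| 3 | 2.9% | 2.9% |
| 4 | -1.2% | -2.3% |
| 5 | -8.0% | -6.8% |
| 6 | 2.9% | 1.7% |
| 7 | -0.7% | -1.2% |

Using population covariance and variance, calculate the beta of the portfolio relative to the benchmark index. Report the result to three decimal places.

1.085

r̄p = -0.2714%,  r̄m = -0.6143%
Cov = Σ(rp − r̄p)(rm − r̄m) / 7 = 13.9447
Var(rm) = Σ(rm − r̄m)² / 7 = 12.8555
β = Cov / Var = 13.9447 / 12.8555 = 1.0847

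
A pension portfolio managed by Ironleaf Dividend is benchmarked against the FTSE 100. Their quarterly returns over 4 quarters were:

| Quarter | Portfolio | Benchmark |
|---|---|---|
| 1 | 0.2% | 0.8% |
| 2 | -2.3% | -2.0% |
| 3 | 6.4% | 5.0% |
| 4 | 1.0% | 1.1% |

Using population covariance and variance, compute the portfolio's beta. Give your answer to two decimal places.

r̄p = 1.3250%,  r̄m = 1.2250%
Cov = Σ(rp − r̄p)(rm − r̄m) / 4 = 7.8419
Var(rm) = Σ(rm − r̄m)² / 4 = 6.2119
β = Cov / Var = 7.8419 / 6.2119 = 1.2624

1.26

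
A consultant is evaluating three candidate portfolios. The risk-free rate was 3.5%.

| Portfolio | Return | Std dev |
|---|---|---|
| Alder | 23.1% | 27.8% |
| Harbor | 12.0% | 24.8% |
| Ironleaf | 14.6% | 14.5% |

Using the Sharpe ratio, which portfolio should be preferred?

Ironleaf

Alder: Sharpe ratio = (23.1% − 3.5%) / 27.8% = 0.705
Harbor: Sharpe ratio = (12.0% − 3.5%) / 24.8% = 0.343
Ironleaf: Sharpe ratio = (14.6% − 3.5%) / 14.5% = 0.766
Highest: Ironleaf (0.766).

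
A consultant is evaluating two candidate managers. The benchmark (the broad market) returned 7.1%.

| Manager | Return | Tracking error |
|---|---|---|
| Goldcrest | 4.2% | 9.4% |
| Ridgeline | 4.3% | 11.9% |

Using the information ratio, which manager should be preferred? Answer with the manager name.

Goldcrest: IR = (4.2% − 7.1%) / 9.4% = -0.309
Ridgeline: IR = (4.3% − 7.1%) / 11.9% = -0.235
Highest: Ridgeline (-0.235).

Ridgeline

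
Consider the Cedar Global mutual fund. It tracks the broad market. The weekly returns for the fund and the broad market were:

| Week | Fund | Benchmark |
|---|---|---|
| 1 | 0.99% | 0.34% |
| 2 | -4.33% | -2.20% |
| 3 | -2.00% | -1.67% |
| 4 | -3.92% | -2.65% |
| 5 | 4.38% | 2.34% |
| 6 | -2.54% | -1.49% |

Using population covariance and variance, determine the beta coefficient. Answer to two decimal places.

1.75

r̄p = -1.2367%,  r̄m = -0.8883%
Cov = Σ(rp − r̄p)(rm − r̄m) / 6 = 5.1722
Var(rm) = Σ(rm − r̄m)² / 6 = 2.9546
β = Cov / Var = 5.1722 / 2.9546 = 1.7506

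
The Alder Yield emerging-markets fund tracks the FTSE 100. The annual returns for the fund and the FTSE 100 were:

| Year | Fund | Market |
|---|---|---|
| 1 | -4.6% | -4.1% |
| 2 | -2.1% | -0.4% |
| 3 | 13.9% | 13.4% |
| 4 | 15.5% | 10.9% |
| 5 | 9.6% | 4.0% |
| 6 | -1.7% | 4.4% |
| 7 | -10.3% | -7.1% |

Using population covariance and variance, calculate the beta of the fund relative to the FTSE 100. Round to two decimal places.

1.24

r̄p = 2.9000%,  r̄m = 3.0143%
Cov = Σ(rp − r̄p)(rm − r̄m) / 7 = 59.6814
Var(rm) = Σ(rm − r̄m)² / 7 = 48.2155
β = Cov / Var = 59.6814 / 48.2155 = 1.2378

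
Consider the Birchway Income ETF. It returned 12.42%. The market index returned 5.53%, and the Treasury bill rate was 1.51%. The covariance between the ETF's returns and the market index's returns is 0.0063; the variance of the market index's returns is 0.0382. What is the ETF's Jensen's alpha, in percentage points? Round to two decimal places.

10.25

β = Cov / Var = 0.0063 / 0.0382 = 0.1649
E[R] = Rf + β(Rm − Rf) = 1.51% + 0.1649 × (5.53% − 1.51%) = 2.1729%
α = Rp − E[R] = 12.42% − 2.1729% = 10.2471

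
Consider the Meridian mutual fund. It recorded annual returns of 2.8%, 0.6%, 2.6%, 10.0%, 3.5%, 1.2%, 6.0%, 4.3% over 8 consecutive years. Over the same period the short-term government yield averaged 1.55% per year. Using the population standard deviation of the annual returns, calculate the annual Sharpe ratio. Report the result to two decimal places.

0.83

Mean return μ = 31.00 / 8 = 3.8750%
Population std dev = √[63.0150 / 8] = 2.8066%
Sharpe = (μ − rf) / σ = (3.8750 − 1.55) / 2.8066 = 2.3250 / 2.8066 = 0.8284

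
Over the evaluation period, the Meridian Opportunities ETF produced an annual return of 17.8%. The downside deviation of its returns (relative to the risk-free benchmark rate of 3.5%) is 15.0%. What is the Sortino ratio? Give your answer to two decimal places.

0.95

Sortino = (Rp − Rf) / σd = (17.8% − 3.5%) / 15.0% = 14.30% / 15.0% = 0.9533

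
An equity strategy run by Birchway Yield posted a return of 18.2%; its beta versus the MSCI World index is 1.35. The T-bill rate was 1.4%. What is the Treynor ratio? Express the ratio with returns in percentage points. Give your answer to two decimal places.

Treynor = (Rp − Rf) / β = (18.2% − 1.4%) / 1.35 = 16.80 / 1.35 = 12.4444

12.44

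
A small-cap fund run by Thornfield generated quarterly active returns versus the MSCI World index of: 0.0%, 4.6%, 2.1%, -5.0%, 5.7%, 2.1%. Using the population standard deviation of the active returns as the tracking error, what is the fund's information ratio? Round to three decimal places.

0.456

r̄ = (0 + 4.6 + 2.1 − 5 + 5.7 + 2.1) / 6 = 1.5833%
Σ(r − r̄)² = 72.4283; population σ = √(72.4283/6) = 3.4744%
IR = r̄ / tracking error = 1.5833 / 3.4744 = 0.4557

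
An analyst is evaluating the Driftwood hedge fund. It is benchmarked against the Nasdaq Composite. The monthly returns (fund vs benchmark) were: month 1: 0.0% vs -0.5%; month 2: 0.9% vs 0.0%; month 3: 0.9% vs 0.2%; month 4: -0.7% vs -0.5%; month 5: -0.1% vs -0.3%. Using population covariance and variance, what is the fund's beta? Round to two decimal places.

r̄p = 0.2000%,  r̄m = -0.2200%
Cov = Σ(rp − r̄p)(rm − r̄m) / 5 = 0.1560
Var(rm) = Σ(rm − r̄m)² / 5 = 0.0776
β = Cov / Var = 0.1560 / 0.0776 = 2.0103

2.01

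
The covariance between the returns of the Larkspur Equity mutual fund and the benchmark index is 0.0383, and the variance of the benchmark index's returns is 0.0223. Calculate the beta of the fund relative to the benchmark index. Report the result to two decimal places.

β = Cov(Rp, Rm) / Var(Rm) = 0.0383 / 0.0223 = 1.7175

1.72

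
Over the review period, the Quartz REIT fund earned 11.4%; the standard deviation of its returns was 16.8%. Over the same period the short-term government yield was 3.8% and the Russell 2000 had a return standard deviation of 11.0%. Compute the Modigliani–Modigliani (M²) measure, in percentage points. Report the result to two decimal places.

Sharpe = (Rp − Rf) / σp = (11.4% − 3.8%) / 16.8% = 0.4524
M² = Rf + Sharpe × σm = 3.8% + 0.4524 × 11.0% = 8.7764%

8.78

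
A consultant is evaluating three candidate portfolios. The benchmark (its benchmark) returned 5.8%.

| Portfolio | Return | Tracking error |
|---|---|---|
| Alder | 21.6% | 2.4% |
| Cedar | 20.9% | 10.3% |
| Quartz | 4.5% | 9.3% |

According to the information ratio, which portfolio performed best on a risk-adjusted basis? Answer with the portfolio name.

Alder

Alder: IR = (21.6% − 5.8%) / 2.4% = 6.583
Cedar: IR = (20.9% − 5.8%) / 10.3% = 1.466
Quartz: IR = (4.5% − 5.8%) / 9.3% = -0.140
Highest: Alder (6.583).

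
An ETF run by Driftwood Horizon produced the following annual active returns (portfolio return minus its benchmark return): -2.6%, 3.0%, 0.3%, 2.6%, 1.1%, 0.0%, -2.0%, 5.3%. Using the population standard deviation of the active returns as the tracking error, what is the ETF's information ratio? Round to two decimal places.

μ = (-2.6 + 3 + 0.3 + 2.6 + 1.1 + 0 − 2 + 5.3) / 8 = 7.70 / 8 = 0.9625%
Σ(r − μ)² = 48.4988; population σ = √(48.4988/8) = 2.4622%
IR = μ / tracking error = 0.9625 / 2.4622 = 0.3909

0.39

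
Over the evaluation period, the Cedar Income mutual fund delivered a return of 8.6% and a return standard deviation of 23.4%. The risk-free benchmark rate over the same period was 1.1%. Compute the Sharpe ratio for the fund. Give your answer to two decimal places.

Sharpe = (Rp − Rf) / σp = (8.6% − 1.1%) / 23.4% = 7.50% / 23.4% = 0.3205

0.32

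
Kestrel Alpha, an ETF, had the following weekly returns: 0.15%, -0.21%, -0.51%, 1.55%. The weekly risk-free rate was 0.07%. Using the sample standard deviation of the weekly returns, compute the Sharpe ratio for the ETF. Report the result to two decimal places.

0.19

r̄ = (0.15 − 0.21 − 0.51 + 1.55) / 4 = 0.2450%
Σ(r − r̄)² = 2.4891; sample σ = √(2.4891/3) = 0.9109%
Sharpe = (r̄ − rf) / σ = (0.2450 − 0.07) / 0.9109 = 0.1750 / 0.9109 = 0.1921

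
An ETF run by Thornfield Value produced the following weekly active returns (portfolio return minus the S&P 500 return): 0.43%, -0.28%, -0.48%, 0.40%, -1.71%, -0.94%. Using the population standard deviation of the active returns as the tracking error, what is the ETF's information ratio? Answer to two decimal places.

-0.58

μ = (0.43 − 0.28 − 0.48 + 0.4 − 1.71 − 0.94) / 6 = -2.580 / 6 = -0.4300%
Σ(r − μ)² = 3.3520; population σ = √(3.3520/6) = 0.7474%
IR = μ / tracking error = -0.4300 / 0.7474 = -0.5753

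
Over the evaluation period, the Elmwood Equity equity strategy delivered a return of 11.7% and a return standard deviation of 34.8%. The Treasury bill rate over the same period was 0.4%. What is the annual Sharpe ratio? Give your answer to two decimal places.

Sharpe = (Rp − Rf) / σp = (11.7% − 0.4%) / 34.8% = 11.30% / 34.8% = 0.3247

0.32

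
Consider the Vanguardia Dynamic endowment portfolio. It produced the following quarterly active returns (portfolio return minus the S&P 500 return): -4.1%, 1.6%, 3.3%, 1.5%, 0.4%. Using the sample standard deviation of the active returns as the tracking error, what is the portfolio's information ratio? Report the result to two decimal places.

0.19

r̄ = (-4.1 + 1.6 + 3.3 + 1.5 + 0.4) / 5 = 2.70 / 5 = 0.5400%
Σ(r − r̄)² = 31.2120; sample σ = √(31.2120/4) = 2.7934%
IR = r̄ / tracking error = 0.5400 / 2.7934 = 0.1933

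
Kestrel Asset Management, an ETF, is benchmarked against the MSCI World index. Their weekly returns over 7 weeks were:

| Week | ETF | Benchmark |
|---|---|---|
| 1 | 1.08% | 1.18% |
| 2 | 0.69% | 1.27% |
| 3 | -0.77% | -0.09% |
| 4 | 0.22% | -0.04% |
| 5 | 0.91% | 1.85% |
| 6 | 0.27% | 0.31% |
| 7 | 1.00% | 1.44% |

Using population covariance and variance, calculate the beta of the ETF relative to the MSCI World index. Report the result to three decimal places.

0.706

r̄p = 0.4857%,  r̄m = 0.8457%
Cov = Σ(rp − r̄p)(rm − r̄m) / 7 = 0.3633
Var(rm) = Σ(rm − r̄m)² / 7 = 0.5144
β = Cov / Var = 0.3633 / 0.5144 = 0.7063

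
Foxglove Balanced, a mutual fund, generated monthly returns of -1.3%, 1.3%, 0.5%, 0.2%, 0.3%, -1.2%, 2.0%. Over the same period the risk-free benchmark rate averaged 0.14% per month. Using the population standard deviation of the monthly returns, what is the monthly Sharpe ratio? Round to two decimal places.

r̄ = (-1.3 + 1.3 + 0.5 + 0.2 + 0.3 − 1.2 + 2) / 7 = 0.2571%
Population σ = √[Σ(r − r̄)² / 7] = √[8.7371 / 7] = √1.2482 = 1.1172%
Sharpe = (r̄ − rf) / σ = (0.2571 − 0.14) / 1.1172 = 0.1171 / 1.1172 = 0.1048

0.10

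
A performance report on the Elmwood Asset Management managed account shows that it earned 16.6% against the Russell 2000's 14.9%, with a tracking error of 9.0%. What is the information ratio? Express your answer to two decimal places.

IR = (Rp − Rb) / TE = (16.6% − 14.9%) / 9.0% = 1.70% / 9.0% = 0.1889

0.19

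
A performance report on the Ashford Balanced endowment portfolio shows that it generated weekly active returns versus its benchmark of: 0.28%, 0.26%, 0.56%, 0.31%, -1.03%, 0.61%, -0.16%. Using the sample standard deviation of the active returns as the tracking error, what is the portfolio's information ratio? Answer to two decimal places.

0.21

Mean return r̄ = 0.830 / 7 = 0.1186%
Σ(r − r̄)² = (0.28 − 0.1186)² + (0.26 − 0.1186)² + (0.56 − 0.1186)² + … = 1.9159
sample σ = √(1.9159 / 6) = √0.3193 = 0.5651%
IR = r̄ / tracking error = 0.1186 / 0.5651 = 0.2099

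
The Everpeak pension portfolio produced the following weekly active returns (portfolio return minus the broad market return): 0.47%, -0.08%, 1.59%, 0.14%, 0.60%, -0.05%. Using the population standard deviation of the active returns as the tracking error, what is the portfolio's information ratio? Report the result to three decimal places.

0.781

r̄ = (0.47 − 0.08 + 1.59 + 0.14 + 0.6 − 0.05) / 6 = 0.4450%
Σ(r − r̄)² = (0.47 − 0.4450)² + (-0.08 − 0.4450)² + … = 1.9494
σ = √[1.9494 / 6] = 0.5700%
IR = r̄ / tracking error = 0.4450 / 0.5700 = 0.7807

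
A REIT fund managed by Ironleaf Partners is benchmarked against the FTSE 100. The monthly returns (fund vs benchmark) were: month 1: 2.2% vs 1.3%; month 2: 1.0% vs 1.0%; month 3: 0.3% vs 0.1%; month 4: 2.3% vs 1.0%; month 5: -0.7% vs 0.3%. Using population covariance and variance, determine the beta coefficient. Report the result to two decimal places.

2.10

r̄p = 1.0200%,  r̄m = 0.7400%
Cov = Σ(rp − r̄p)(rm − r̄m) / 5 = 0.4412
Var(rm) = Σ(rm − r̄m)² / 5 = 0.2104
β = Cov / Var = 0.4412 / 0.2104 = 2.0970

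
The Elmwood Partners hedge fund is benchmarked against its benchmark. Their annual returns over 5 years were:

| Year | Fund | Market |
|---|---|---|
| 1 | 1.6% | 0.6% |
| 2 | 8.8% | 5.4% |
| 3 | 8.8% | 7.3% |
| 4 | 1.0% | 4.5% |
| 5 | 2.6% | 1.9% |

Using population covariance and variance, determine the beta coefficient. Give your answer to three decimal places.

1.113

r̄p = 4.5600%,  r̄m = 3.9400%
Cov = Σ(rp − r̄p)(rm − r̄m) / 5 = 6.4656
Var(rm) = Σ(rm − r̄m)² / 5 = 5.8104
β = Cov / Var = 6.4656 / 5.8104 = 1.1128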